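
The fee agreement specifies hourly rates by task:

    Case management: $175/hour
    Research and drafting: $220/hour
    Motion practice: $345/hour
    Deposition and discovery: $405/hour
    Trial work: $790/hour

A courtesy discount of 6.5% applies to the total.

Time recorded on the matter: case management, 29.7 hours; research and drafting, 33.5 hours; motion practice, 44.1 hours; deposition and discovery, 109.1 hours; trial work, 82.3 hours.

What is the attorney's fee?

Case management: 29.7 × $175 = $5,197.50
Research and drafting: 33.5 × $220 = $7,370.00
Motion practice: 44.1 × $345 = $15,214.50
Deposition and discovery: 109.1 × $405 = $44,185.50
Trial work: 82.3 × $790 = $65,017.00
Subtotal: $136,984.50
Less 6.5% discount: −$8,903.99
Total: $136,984.50 − $8,903.99 = $128,080.51

$128,080.51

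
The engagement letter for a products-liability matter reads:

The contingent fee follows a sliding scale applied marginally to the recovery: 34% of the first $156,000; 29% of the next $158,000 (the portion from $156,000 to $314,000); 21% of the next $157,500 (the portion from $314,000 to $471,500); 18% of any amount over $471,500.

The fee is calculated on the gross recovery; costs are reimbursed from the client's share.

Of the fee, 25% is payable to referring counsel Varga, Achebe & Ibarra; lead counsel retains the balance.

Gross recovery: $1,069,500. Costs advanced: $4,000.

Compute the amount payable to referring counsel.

$59,893.75

Fee base is the gross recovery, $1,069,500; costs are reimbursed separately.
First $156,000 at 34% = $53,040.00
Next $158,000 at 29% = $45,820.00
Next $157,500 at 21% = $33,075.00
Remaining $598,000 at 18% = $107,640.00
Fee: $53,040.00 + $45,820.00 + $33,075.00 + $107,640.00 = $239,575.00
Referral share: 25% of $239,575.00 = $59,893.75; lead counsel retains $239,575.00 − $59,893.75 = $179,681.25.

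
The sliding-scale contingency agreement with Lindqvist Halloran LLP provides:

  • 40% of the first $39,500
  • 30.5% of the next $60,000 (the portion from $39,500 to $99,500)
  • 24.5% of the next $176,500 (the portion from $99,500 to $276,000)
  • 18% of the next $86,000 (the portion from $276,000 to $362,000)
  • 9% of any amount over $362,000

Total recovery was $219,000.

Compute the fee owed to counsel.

First $39,500 at 40% = $15,800.00
Next $60,000 at 30.5% = $18,300.00
Remaining $119,500 at 24.5% = $29,277.50
Fee: $15,800.00 + $18,300.00 + $29,277.50 = $63,377.50

$63,377.50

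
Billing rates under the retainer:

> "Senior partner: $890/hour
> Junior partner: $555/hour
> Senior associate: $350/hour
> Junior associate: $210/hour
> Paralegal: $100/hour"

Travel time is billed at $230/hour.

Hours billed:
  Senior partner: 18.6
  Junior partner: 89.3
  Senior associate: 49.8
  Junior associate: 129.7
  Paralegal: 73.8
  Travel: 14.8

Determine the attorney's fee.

Senior partner: 18.6 × $890 = $16,554.00
Junior partner: 89.3 × $555 = $49,561.50
Senior associate: 49.8 × $350 = $17,430.00
Junior associate: 129.7 × $210 = $27,237.00
Paralegal: 73.8 × $100 = $7,380.00
Subtotal: $16,554.00 + $49,561.50 + $17,430.00 + $27,237.00 + $7,380.00 = $118,162.50
Travel: 14.8 × $230 = $3,404.00
Total: $118,162.50 + $3,404.00 = $121,566.50

$121,566.50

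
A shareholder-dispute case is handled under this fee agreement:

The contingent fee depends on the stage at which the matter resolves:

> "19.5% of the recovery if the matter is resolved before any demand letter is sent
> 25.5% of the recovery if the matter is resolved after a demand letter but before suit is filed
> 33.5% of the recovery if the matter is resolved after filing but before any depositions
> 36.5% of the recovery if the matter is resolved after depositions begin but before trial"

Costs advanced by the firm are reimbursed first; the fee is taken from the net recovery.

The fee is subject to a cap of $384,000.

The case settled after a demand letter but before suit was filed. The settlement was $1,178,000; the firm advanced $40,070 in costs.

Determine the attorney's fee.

Fee base (net of costs): $1,178,000 − $40,070 = $1,137,930
The matter settled after a demand letter but before suit was filed, so the 25.5% rate applies.
$1,137,930 × 25.5% = $290,172.15
$290,172.15 is under the $384,000 cap.

$290,172.15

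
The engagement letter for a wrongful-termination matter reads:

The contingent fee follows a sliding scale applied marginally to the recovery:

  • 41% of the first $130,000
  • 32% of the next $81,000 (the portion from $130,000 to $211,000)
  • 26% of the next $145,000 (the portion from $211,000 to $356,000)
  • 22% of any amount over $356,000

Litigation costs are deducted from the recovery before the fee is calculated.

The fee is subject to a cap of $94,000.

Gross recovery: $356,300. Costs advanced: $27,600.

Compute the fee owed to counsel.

Fee base (net of costs): $356,300 − $27,600 = $328,700
First $130,000 at 41% = $53,300.00
Next $81,000 at 32% = $25,920.00
Remaining $117,700 at 26% = $30,602.00
Fee: $53,300.00 + $25,920.00 + $30,602.00 = $109,822.00
$109,822.00 exceeds the $94,000 cap, so the fee is capped at $94,000.00.

$94,000.00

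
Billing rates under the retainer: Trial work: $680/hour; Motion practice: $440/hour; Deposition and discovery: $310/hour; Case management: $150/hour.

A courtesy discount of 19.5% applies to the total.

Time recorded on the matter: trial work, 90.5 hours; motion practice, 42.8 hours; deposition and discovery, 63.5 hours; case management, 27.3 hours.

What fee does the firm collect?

Trial work: 90.5 × $680 = $61,540.00
Motion practice: 42.8 × $440 = $18,832.00
Deposition and discovery: 63.5 × $310 = $19,685.00
Case management: 27.3 × $150 = $4,095.00
Subtotal: $104,152.00
Less 19.5% discount: −$20,309.64
Total: $104,152.00 − $20,309.64 = $83,842.36

$83,842.36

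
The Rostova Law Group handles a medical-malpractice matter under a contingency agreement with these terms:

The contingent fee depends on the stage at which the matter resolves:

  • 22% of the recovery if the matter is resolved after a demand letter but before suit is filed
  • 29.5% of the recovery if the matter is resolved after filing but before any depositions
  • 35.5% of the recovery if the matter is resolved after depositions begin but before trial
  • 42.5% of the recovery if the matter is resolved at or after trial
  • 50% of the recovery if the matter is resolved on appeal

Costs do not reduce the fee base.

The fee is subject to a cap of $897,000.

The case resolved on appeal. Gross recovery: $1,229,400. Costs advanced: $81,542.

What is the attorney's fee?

$614,700.00

Fee base is the gross recovery, $1,229,400; costs are reimbursed separately.
The matter resolved on appeal, so the 50% rate applies.
$1,229,400 × 50% = $614,700.00
$614,700.00 is under the $897,000 cap.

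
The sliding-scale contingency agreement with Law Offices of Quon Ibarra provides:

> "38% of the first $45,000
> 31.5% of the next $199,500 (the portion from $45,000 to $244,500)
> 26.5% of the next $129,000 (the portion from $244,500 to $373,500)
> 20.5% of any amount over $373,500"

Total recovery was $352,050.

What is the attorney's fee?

First $45,000 at 38% = $17,100.00
Next $199,500 at 31.5% = $62,842.50
Remaining $107,550 at 26.5% = $28,500.75
Fee: $17,100.00 + $62,842.50 + $28,500.75 = $108,443.25

$108,443.25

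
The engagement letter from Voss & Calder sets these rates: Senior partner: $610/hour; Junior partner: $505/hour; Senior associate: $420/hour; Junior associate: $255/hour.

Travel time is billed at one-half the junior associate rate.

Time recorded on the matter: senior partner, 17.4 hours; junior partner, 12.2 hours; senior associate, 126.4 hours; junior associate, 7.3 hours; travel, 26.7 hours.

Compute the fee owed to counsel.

$75,128.75

Senior partner: 17.4 × $610 = $10,614.00
Junior partner: 12.2 × $505 = $6,161.00
Senior associate: 126.4 × $420 = $53,088.00
Junior associate: 7.3 × $255 = $1,861.50
Subtotal: $10,614.00 + $6,161.00 + $53,088.00 + $1,861.50 = $71,724.50
Travel: 26.7 × ($255 ÷ 2) = 26.7 × $127.50 = $3,404.25
Total: $71,724.50 + $3,404.25 = $75,128.75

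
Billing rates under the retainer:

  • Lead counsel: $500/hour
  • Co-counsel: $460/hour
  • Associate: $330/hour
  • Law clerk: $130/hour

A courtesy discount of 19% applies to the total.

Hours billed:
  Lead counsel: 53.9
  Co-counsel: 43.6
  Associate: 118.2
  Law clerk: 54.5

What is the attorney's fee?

$75,408.57

Lead counsel: 53.9 × $500 = $26,950.00
Co-counsel: 43.6 × $460 = $20,056.00
Associate: 118.2 × $330 = $39,006.00
Law clerk: 54.5 × $130 = $7,085.00
Subtotal: $93,097.00
Less 19% discount: −$17,688.43
Total: $93,097.00 − $17,688.43 = $75,408.57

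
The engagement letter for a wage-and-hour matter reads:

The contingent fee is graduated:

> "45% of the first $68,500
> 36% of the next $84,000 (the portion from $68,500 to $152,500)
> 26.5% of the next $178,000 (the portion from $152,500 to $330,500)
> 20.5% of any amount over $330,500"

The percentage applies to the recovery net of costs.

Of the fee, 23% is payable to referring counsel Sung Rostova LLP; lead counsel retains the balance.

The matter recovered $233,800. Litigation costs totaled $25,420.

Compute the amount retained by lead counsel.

$58,422.36

Fee base (net of costs): $233,800 − $25,420 = $208,380
First $68,500 at 45% = $30,825.00
Next $84,000 at 36% = $30,240.00
Remaining $55,880 at 26.5% = $14,808.20
Fee: $30,825.00 + $30,240.00 + $14,808.20 = $75,873.20
Referral share: 23% of $75,873.20 = $17,450.84; lead counsel retains $75,873.20 − $17,450.84 = $58,422.36.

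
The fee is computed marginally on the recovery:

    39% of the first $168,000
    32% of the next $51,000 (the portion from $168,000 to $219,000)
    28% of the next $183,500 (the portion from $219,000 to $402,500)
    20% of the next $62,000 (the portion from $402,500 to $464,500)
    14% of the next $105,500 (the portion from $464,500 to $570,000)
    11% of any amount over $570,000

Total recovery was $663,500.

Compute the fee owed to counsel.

$170,675.00

First $168,000 at 39% = $65,520.00
Next $51,000 at 32% = $16,320.00
Next $183,500 at 28% = $51,380.00
Next $62,000 at 20% = $12,400.00
Next $105,500 at 14% = $14,770.00
Remaining $93,500 at 11% = $10,285.00
Fee: $65,520.00 + $16,320.00 + $51,380.00 + $12,400.00 + $14,770.00 + $10,285.00 = $170,675.00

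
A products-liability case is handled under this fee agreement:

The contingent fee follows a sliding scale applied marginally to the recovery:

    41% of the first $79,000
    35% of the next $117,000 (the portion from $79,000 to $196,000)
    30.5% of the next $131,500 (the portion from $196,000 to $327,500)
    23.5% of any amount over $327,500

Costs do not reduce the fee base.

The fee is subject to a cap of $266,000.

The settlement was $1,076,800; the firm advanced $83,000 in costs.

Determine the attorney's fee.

$266,000.00

Fee base is the gross recovery, $1,076,800; costs are reimbursed separately.
First $79,000 at 41% = $32,390.00
Next $117,000 at 35% = $40,950.00
Next $131,500 at 30.5% = $40,107.50
Remaining $749,300 at 23.5% = $176,085.50
Fee: $32,390.00 + $40,950.00 + $40,107.50 + $176,085.50 = $289,533.00
$289,533.00 exceeds the $266,000 cap, so the fee is capped at $266,000.00.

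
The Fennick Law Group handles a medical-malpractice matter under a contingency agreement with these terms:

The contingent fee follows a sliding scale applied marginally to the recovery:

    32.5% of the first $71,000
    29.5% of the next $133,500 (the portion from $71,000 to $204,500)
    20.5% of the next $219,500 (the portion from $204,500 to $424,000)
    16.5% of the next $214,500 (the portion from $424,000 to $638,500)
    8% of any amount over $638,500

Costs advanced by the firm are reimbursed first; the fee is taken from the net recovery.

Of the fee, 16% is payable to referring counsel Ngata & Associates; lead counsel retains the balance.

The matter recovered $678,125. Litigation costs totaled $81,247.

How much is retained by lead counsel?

Fee base (net of costs): $678,125 − $81,247 = $596,878
First $71,000 at 32.5% = $23,075.00
Next $133,500 at 29.5% = $39,382.50
Next $219,500 at 20.5% = $44,997.50
Remaining $172,878 at 16.5% = $28,524.87
Fee: $23,075.00 + $39,382.50 + $44,997.50 + $28,524.87 = $135,979.87
Referral share: 16% of $135,979.87 = $21,756.78; lead counsel retains $135,979.87 − $21,756.78 = $114,223.09.

$114,223.09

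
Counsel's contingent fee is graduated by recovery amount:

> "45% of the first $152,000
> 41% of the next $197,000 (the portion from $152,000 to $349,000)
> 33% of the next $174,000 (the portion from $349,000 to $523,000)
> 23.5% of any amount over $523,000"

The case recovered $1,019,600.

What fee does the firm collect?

First $152,000 at 45% = $68,400.00
Next $197,000 at 41% = $80,770.00
Next $174,000 at 33% = $57,420.00
Remaining $496,600 at 23.5% = $116,701.00
Fee: $68,400.00 + $80,770.00 + $57,420.00 + $116,701.00 = $323,291.00

$323,291.00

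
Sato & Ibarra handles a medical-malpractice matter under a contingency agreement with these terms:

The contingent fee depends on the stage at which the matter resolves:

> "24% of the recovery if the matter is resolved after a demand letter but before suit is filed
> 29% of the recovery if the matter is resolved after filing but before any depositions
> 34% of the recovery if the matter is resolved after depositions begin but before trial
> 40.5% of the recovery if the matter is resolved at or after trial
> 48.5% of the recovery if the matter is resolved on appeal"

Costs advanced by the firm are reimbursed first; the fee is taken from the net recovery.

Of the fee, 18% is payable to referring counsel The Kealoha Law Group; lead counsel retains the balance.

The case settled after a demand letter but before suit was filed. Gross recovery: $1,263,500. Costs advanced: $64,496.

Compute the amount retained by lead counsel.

Fee base (net of costs): $1,263,500 − $64,496 = $1,199,004
The matter settled after a demand letter but before suit was filed, so the 24% rate applies.
$1,199,004 × 24% = $287,760.96
Referral share: 18% of $287,760.96 = $51,796.97; lead counsel retains $287,760.96 − $51,796.97 = $235,963.99.

$235,963.99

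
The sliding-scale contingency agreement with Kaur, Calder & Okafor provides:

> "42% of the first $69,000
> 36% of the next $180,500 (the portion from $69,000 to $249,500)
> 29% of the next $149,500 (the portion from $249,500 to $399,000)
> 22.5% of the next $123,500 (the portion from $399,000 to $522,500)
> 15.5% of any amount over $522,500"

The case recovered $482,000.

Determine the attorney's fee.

$155,990.00

First $69,000 at 42% = $28,980.00
Next $180,500 at 36% = $64,980.00
Next $149,500 at 29% = $43,355.00
Remaining $83,000 at 22.5% = $18,675.00
Fee: $28,980.00 + $64,980.00 + $43,355.00 + $18,675.00 = $155,990.00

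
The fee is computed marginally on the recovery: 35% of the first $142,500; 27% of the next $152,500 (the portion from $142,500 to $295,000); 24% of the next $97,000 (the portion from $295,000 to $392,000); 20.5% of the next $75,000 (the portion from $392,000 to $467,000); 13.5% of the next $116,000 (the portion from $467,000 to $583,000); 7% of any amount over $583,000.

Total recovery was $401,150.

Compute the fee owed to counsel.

First $142,500 at 35% = $49,875.00
Next $152,500 at 27% = $41,175.00
Next $97,000 at 24% = $23,280.00
Remaining $9,150 at 20.5% = $1,875.75
Fee: $49,875.00 + $41,175.00 + $23,280.00 + $1,875.75 = $116,205.75

$116,205.75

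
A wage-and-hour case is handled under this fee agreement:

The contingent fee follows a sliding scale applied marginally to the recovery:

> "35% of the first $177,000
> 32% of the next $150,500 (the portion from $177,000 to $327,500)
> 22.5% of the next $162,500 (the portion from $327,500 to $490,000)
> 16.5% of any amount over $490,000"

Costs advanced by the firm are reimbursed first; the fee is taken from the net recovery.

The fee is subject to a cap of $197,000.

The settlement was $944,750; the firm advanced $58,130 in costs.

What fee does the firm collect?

Fee base (net of costs): $944,750 − $58,130 = $886,620
First $177,000 at 35% = $61,950.00
Next $150,500 at 32% = $48,160.00
Next $162,500 at 22.5% = $36,562.50
Remaining $396,620 at 16.5% = $65,442.30
Fee: $61,950.00 + $48,160.00 + $36,562.50 + $65,442.30 = $212,114.80
$212,114.80 exceeds the $197,000 cap, so the fee is capped at $197,000.00.

$197,000.00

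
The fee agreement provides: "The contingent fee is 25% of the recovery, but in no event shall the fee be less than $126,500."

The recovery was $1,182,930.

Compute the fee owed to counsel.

$295,732.50

25% of $1,182,930 = $295,732.50
That exceeds the $126,500 minimum.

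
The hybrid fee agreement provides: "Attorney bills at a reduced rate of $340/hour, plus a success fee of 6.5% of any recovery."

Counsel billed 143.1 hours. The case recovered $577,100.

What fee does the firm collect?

Hourly: 143.1 × $340 = $48,654.00
Success fee: 6.5% of $577,100 = $37,511.50
Total: $48,654.00 + $37,511.50 = $86,165.50

$86,165.50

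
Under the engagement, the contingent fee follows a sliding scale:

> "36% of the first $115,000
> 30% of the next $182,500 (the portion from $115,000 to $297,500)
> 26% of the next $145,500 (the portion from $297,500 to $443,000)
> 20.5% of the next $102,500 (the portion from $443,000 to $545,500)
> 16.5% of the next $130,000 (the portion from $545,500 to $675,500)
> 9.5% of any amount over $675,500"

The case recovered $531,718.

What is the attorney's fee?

$152,167.19

First $115,000 at 36% = $41,400.00
Next $182,500 at 30% = $54,750.00
Next $145,500 at 26% = $37,830.00
Remaining $88,718 at 20.5% = $18,187.19
Fee: $41,400.00 + $54,750.00 + $37,830.00 + $18,187.19 = $152,167.19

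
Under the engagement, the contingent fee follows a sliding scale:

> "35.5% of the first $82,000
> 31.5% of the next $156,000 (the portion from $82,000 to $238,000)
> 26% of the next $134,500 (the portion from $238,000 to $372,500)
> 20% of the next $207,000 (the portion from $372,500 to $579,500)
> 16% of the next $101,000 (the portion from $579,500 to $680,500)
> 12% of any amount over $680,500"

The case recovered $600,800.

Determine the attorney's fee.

First $82,000 at 35.5% = $29,110.00
Next $156,000 at 31.5% = $49,140.00
Next $134,500 at 26% = $34,970.00
Next $207,000 at 20% = $41,400.00
Remaining $21,300 at 16% = $3,408.00
Fee: $29,110.00 + $49,140.00 + $34,970.00 + $41,400.00 + $3,408.00 = $158,028.00

$158,028.00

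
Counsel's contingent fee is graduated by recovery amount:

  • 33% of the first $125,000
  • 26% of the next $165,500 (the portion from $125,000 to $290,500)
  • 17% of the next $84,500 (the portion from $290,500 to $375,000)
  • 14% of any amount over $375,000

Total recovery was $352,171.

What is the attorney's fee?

$94,764.07

First $125,000 at 33% = $41,250.00
Next $165,500 at 26% = $43,030.00
Remaining $61,671 at 17% = $10,484.07
Fee: $41,250.00 + $43,030.00 + $10,484.07 = $94,764.07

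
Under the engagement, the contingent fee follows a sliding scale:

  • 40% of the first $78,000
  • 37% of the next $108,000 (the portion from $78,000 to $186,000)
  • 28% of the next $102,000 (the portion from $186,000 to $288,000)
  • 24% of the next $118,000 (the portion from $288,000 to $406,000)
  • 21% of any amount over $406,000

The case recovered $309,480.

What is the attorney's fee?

$104,875.20

First $78,000 at 40% = $31,200.00
Next $108,000 at 37% = $39,960.00
Next $102,000 at 28% = $28,560.00
Remaining $21,480 at 24% = $5,155.20
Fee: $31,200.00 + $39,960.00 + $28,560.00 + $5,155.20 = $104,875.20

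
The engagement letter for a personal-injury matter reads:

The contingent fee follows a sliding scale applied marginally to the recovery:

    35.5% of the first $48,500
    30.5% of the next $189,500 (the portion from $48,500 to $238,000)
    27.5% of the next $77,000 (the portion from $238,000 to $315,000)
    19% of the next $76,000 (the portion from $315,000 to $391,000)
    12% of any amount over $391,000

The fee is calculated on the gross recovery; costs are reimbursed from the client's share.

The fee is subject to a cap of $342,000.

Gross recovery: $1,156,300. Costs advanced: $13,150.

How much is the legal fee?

$202,466.00

Fee base is the gross recovery, $1,156,300; costs are reimbursed separately.
First $48,500 at 35.5% = $17,217.50
Next $189,500 at 30.5% = $57,797.50
Next $77,000 at 27.5% = $21,175.00
Next $76,000 at 19% = $14,440.00
Remaining $765,300 at 12% = $91,836.00
Fee: $17,217.50 + $57,797.50 + $21,175.00 + $14,440.00 + $91,836.00 = $202,466.00
$202,466.00 is under the $342,000 cap.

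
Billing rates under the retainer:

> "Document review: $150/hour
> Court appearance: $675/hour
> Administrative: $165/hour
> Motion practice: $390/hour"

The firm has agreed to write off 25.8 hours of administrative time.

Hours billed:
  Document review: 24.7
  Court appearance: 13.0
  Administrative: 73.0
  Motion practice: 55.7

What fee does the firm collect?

$41,991.00

Document review: 24.7 × $150 = $3,705.00
Court appearance: 13.0 × $675 = $8,775.00
Administrative: 73.0 × $165 = $12,045.00
Motion practice: 55.7 × $390 = $21,723.00
Subtotal: $46,248.00
Write-off: 25.8 × $165 = $4,257.00
Total: $46,248.00 − $4,257.00 = $41,991.00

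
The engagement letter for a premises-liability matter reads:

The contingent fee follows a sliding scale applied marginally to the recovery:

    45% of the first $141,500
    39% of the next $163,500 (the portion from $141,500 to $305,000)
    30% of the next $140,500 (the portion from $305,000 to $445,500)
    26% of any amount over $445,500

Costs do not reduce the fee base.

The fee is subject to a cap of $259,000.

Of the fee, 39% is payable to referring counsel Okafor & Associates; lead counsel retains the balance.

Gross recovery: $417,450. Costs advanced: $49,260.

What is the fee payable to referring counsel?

Fee base is the gross recovery, $417,450; costs are reimbursed separately.
First $141,500 at 45% = $63,675.00
Next $163,500 at 39% = $63,765.00
Remaining $112,450 at 30% = $33,735.00
Fee: $63,675.00 + $63,765.00 + $33,735.00 = $161,175.00
$161,175.00 is under the $259,000 cap.
Referral share: 39% of $161,175.00 = $62,858.25; lead counsel retains $161,175.00 − $62,858.25 = $98,316.75.

$62,858.25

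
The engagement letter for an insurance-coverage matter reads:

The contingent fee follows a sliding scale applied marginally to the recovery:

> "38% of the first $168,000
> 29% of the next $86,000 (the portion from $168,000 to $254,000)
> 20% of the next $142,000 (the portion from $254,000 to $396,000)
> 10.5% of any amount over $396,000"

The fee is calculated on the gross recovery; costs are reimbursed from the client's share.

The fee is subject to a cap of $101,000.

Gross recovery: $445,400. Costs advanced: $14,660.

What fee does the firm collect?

$101,000.00

Fee base is the gross recovery, $445,400; costs are reimbursed separately.
First $168,000 at 38% = $63,840.00
Next $86,000 at 29% = $24,940.00
Next $142,000 at 20% = $28,400.00
Remaining $49,400 at 10.5% = $5,187.00
Fee: $63,840.00 + $24,940.00 + $28,400.00 + $5,187.00 = $122,367.00
$122,367.00 exceeds the $101,000 cap, so the fee is capped at $101,000.00.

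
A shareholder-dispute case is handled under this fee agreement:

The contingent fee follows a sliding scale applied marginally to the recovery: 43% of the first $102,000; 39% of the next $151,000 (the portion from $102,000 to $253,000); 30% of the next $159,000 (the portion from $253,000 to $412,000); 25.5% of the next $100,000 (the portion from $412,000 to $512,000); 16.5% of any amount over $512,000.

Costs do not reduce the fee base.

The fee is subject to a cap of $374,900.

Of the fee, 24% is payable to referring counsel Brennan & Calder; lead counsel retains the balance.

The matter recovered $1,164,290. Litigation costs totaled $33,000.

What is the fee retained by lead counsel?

$215,519.17

Fee base is the gross recovery, $1,164,290; costs are reimbursed separately.
First $102,000 at 43% = $43,860.00
Next $151,000 at 39% = $58,890.00
Next $159,000 at 30% = $47,700.00
Next $100,000 at 25.5% = $25,500.00
Remaining $652,290 at 16.5% = $107,627.85
Fee: $43,860.00 + $58,890.00 + $47,700.00 + $25,500.00 + $107,627.85 = $283,577.85
$283,577.85 is under the $374,900 cap.
Referral share: 24% of $283,577.85 = $68,058.68; lead counsel retains $283,577.85 − $68,058.68 = $215,519.17.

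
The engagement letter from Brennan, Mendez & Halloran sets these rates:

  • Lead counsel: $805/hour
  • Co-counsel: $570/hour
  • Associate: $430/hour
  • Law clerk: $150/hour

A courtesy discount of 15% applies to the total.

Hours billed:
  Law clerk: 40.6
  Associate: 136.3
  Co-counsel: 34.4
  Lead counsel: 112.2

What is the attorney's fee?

Lead counsel: 112.2 × $805 = $90,321.00
Co-counsel: 34.4 × $570 = $19,608.00
Associate: 136.3 × $430 = $58,609.00
Law clerk: 40.6 × $150 = $6,090.00
Subtotal: $174,628.00
Less 15% discount: −$26,194.20
Total: $174,628.00 − $26,194.20 = $148,433.80

$148,433.80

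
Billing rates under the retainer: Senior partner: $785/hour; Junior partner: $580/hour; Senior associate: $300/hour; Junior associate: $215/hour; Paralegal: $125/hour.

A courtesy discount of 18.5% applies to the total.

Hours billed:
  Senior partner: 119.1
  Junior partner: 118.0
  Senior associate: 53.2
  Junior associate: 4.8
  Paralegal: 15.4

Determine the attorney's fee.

Senior partner: 119.1 × $785 = $93,493.50
Junior partner: 118.0 × $580 = $68,440.00
Senior associate: 53.2 × $300 = $15,960.00
Junior associate: 4.8 × $215 = $1,032.00
Paralegal: 15.4 × $125 = $1,925.00
Subtotal: $180,850.50
Less 18.5% discount: −$33,457.34
Total: $180,850.50 − $33,457.34 = $147,393.16

$147,393.16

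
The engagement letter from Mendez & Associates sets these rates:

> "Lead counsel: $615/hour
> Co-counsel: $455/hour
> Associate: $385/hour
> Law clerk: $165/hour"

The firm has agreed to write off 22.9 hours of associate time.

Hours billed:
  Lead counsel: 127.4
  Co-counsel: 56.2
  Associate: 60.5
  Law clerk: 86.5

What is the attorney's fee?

Lead counsel: 127.4 × $615 = $78,351.00
Co-counsel: 56.2 × $455 = $25,571.00
Associate: 60.5 × $385 = $23,292.50
Law clerk: 86.5 × $165 = $14,272.50
Subtotal: $141,487.00
Write-off: 22.9 × $385 = $8,816.50
Total: $141,487.00 − $8,816.50 = $132,670.50

$132,670.50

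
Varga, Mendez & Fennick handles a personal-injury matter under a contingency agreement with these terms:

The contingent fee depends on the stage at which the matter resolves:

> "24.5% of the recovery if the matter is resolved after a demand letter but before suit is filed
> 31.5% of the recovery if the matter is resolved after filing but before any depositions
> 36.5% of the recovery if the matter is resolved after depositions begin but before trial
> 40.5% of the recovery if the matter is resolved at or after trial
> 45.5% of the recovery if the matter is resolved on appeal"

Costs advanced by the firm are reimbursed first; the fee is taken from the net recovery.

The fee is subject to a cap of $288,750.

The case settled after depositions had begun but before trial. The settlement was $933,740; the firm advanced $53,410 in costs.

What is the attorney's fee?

Fee base (net of costs): $933,740 − $53,410 = $880,330
The matter settled after depositions had begun but before trial, so the 36.5% rate applies.
$880,330 × 36.5% = $321,320.45
$321,320.45 exceeds the $288,750 cap, so the fee is capped at $288,750.00.

$288,750.00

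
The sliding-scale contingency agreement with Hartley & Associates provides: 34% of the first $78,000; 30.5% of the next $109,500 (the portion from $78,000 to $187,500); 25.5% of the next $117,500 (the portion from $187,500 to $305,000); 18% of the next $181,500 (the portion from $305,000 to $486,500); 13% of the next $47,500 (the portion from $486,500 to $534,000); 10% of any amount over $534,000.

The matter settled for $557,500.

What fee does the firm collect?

$131,075.00

First $78,000 at 34% = $26,520.00
Next $109,500 at 30.5% = $33,397.50
Next $117,500 at 25.5% = $29,962.50
Next $181,500 at 18% = $32,670.00
Next $47,500 at 13% = $6,175.00
Remaining $23,500 at 10% = $2,350.00
Fee: $26,520.00 + $33,397.50 + $29,962.50 + $32,670.00 + $6,175.00 + $2,350.00 = $131,075.00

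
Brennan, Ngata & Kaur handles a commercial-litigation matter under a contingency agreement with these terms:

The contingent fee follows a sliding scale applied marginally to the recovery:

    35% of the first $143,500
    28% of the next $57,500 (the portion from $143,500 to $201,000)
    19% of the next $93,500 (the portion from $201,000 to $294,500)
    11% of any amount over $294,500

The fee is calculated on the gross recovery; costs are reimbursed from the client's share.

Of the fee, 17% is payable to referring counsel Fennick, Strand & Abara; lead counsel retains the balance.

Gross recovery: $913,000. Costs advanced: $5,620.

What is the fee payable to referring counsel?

$25,861.25

Fee base is the gross recovery, $913,000; costs are reimbursed separately.
First $143,500 at 35% = $50,225.00
Next $57,500 at 28% = $16,100.00
Next $93,500 at 19% = $17,765.00
Remaining $618,500 at 11% = $68,035.00
Fee: $50,225.00 + $16,100.00 + $17,765.00 + $68,035.00 = $152,125.00
Referral share: 17% of $152,125.00 = $25,861.25; lead counsel retains $152,125.00 − $25,861.25 = $126,263.75.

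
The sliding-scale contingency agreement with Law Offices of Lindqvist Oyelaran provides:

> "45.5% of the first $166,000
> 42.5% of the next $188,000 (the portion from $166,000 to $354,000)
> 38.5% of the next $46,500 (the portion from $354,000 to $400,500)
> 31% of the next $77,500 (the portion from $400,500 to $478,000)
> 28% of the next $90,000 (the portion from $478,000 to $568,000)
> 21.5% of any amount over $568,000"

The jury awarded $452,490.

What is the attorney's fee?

$189,449.40

First $166,000 at 45.5% = $75,530.00
Next $188,000 at 42.5% = $79,900.00
Next $46,500 at 38.5% = $17,902.50
Remaining $51,990 at 31% = $16,116.90
Fee: $75,530.00 + $79,900.00 + $17,902.50 + $16,116.90 = $189,449.40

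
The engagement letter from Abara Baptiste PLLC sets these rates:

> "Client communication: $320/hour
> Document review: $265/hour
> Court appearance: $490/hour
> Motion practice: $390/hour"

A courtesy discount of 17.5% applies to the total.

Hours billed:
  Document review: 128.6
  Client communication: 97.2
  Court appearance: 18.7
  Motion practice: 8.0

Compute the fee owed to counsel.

$63,909.45

Client communication: 97.2 × $320 = $31,104.00
Document review: 128.6 × $265 = $34,079.00
Court appearance: 18.7 × $490 = $9,163.00
Motion practice: 8.0 × $390 = $3,120.00
Subtotal: $77,466.00
Less 17.5% discount: −$13,556.55
Total: $77,466.00 − $13,556.55 = $63,909.45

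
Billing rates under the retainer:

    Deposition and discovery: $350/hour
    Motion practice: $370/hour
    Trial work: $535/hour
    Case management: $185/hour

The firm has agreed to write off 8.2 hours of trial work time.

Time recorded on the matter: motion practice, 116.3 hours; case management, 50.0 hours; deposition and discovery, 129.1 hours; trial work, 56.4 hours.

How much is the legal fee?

Deposition and discovery: 129.1 × $350 = $45,185.00
Motion practice: 116.3 × $370 = $43,031.00
Trial work: 56.4 × $535 = $30,174.00
Case management: 50.0 × $185 = $9,250.00
Subtotal: $127,640.00
Write-off: 8.2 × $535 = $4,387.00
Total: $127,640.00 − $4,387.00 = $123,253.00

$123,253.00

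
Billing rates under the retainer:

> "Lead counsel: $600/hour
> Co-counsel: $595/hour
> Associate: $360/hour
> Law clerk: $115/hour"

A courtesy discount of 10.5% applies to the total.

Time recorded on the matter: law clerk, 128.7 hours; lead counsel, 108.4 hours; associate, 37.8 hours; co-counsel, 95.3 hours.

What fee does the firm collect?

Lead counsel: 108.4 × $600 = $65,040.00
Co-counsel: 95.3 × $595 = $56,703.50
Associate: 37.8 × $360 = $13,608.00
Law clerk: 128.7 × $115 = $14,800.50
Subtotal: $150,152.00
Less 10.5% discount: −$15,765.96
Total: $150,152.00 − $15,765.96 = $134,386.04

$134,386.04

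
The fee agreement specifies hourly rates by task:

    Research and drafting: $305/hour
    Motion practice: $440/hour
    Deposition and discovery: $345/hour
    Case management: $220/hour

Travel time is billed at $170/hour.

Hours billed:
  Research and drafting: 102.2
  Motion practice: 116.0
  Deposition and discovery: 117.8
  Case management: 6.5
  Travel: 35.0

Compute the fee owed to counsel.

$130,232.00

Research and drafting: 102.2 × $305 = $31,171.00
Motion practice: 116.0 × $440 = $51,040.00
Deposition and discovery: 117.8 × $345 = $40,641.00
Case management: 6.5 × $220 = $1,430.00
Subtotal: $31,171.00 + $51,040.00 + $40,641.00 + $1,430.00 = $124,282.00
Travel: 35.0 × $170 = $5,950.00
Total: $124,282.00 + $5,950.00 = $130,232.00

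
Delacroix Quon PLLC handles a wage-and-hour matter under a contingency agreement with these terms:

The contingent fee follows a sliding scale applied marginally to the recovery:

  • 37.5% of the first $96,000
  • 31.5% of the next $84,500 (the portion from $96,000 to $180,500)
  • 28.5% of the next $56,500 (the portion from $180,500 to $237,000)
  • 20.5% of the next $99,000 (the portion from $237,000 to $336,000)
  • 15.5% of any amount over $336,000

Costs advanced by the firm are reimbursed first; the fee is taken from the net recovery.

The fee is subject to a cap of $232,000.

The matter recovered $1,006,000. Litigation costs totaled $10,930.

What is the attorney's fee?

$201,170.85

Fee base (net of costs): $1,006,000 − $10,930 = $995,070
First $96,000 at 37.5% = $36,000.00
Next $84,500 at 31.5% = $26,617.50
Next $56,500 at 28.5% = $16,102.50
Next $99,000 at 20.5% = $20,295.00
Remaining $659,070 at 15.5% = $102,155.85
Fee: $36,000.00 + $26,617.50 + $16,102.50 + $20,295.00 + $102,155.85 = $201,170.85
$201,170.85 is under the $232,000 cap.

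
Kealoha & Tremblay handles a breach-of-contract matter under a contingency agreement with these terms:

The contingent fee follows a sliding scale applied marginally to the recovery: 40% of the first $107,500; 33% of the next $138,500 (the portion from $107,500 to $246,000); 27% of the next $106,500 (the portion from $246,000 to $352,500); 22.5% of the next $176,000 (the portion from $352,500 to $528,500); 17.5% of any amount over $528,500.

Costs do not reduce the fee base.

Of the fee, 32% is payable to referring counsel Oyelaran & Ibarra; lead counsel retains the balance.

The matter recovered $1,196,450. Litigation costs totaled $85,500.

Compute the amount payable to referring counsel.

$87,664.40

Fee base is the gross recovery, $1,196,450; costs are reimbursed separately.
First $107,500 at 40% = $43,000.00
Next $138,500 at 33% = $45,705.00
Next $106,500 at 27% = $28,755.00
Next $176,000 at 22.5% = $39,600.00
Remaining $667,950 at 17.5% = $116,891.25
Fee: $43,000.00 + $45,705.00 + $28,755.00 + $39,600.00 + $116,891.25 = $273,951.25
Referral share: 32% of $273,951.25 = $87,664.40; lead counsel retains $273,951.25 − $87,664.40 = $186,286.85.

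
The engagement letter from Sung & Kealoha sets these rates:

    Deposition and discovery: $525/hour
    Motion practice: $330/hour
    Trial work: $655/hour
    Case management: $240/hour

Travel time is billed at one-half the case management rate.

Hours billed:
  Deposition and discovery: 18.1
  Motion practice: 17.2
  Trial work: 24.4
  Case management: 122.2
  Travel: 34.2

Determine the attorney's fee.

$64,592.50

Deposition and discovery: 18.1 × $525 = $9,502.50
Motion practice: 17.2 × $330 = $5,676.00
Trial work: 24.4 × $655 = $15,982.00
Case management: 122.2 × $240 = $29,328.00
Subtotal: $9,502.50 + $5,676.00 + $15,982.00 + $29,328.00 = $60,488.50
Travel: 34.2 × ($240 ÷ 2) = 34.2 × $120.00 = $4,104.00
Total: $60,488.50 + $4,104.00 = $64,592.50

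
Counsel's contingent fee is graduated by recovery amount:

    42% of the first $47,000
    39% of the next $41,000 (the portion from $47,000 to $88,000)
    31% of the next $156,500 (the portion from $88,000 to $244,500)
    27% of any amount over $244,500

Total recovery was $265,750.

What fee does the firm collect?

First $47,000 at 42% = $19,740.00
Next $41,000 at 39% = $15,990.00
Next $156,500 at 31% = $48,515.00
Remaining $21,250 at 27% = $5,737.50
Fee: $19,740.00 + $15,990.00 + $48,515.00 + $5,737.50 = $89,982.50

$89,982.50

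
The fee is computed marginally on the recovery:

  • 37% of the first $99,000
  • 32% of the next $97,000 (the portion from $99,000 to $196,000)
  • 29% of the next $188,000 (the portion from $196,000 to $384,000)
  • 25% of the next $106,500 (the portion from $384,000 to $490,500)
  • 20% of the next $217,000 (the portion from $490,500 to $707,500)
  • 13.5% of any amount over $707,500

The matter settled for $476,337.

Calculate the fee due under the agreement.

$145,274.25

First $99,000 at 37% = $36,630.00
Next $97,000 at 32% = $31,040.00
Next $188,000 at 29% = $54,520.00
Remaining $92,337 at 25% = $23,084.25
Fee: $36,630.00 + $31,040.00 + $54,520.00 + $23,084.25 = $145,274.25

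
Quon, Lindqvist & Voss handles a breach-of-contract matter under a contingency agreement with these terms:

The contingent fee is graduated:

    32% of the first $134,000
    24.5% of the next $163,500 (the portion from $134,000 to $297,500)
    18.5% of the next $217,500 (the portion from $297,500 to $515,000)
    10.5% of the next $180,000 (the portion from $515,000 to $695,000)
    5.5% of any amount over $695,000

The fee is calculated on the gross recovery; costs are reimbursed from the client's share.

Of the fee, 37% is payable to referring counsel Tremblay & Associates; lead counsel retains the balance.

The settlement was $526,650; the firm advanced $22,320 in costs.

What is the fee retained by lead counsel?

Fee base is the gross recovery, $526,650; costs are reimbursed separately.
First $134,000 at 32% = $42,880.00
Next $163,500 at 24.5% = $40,057.50
Next $217,500 at 18.5% = $40,237.50
Remaining $11,650 at 10.5% = $1,223.25
Fee: $42,880.00 + $40,057.50 + $40,237.50 + $1,223.25 = $124,398.25
Referral share: 37% of $124,398.25 = $46,027.35; lead counsel retains $124,398.25 − $46,027.35 = $78,370.90.

$78,370.90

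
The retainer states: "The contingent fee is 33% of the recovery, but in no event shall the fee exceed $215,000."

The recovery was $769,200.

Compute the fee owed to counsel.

33% of $769,200 = $253,836.00
That exceeds the $215,000 cap, so the fee is capped at $215,000.

$215,000.00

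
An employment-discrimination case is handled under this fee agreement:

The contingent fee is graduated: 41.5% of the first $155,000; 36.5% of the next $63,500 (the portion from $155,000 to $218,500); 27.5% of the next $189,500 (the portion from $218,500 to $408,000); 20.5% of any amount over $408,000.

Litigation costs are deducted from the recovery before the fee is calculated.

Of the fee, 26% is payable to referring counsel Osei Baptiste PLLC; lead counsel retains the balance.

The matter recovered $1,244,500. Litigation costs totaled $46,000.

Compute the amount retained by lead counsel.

Fee base (net of costs): $1,244,500 − $46,000 = $1,198,500
First $155,000 at 41.5% = $64,325.00
Next $63,500 at 36.5% = $23,177.50
Next $189,500 at 27.5% = $52,112.50
Remaining $790,500 at 20.5% = $162,052.50
Fee: $64,325.00 + $23,177.50 + $52,112.50 + $162,052.50 = $301,667.50
Referral share: 26% of $301,667.50 = $78,433.55; lead counsel retains $301,667.50 − $78,433.55 = $223,233.95.

$223,233.95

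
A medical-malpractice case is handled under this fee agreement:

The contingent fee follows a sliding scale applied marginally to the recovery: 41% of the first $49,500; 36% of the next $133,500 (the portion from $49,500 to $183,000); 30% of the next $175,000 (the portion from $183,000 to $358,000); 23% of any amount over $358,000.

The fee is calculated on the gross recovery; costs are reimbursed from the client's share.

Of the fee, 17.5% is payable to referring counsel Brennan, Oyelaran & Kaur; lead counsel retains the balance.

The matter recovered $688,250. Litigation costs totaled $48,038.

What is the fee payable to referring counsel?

Fee base is the gross recovery, $688,250; costs are reimbursed separately.
First $49,500 at 41% = $20,295.00
Next $133,500 at 36% = $48,060.00
Next $175,000 at 30% = $52,500.00
Remaining $330,250 at 23% = $75,957.50
Fee: $20,295.00 + $48,060.00 + $52,500.00 + $75,957.50 = $196,812.50
Referral share: 17.5% of $196,812.50 = $34,442.19; lead counsel retains $196,812.50 − $34,442.19 = $162,370.31.

$34,442.19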